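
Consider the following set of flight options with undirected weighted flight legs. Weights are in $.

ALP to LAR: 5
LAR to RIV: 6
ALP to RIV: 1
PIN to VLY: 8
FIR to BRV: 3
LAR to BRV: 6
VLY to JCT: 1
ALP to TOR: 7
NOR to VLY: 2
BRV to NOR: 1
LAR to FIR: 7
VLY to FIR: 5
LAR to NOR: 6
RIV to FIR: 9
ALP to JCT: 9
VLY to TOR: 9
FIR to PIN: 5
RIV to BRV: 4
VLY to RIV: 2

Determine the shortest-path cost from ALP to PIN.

$11

Running Dijkstra from ALP:
ALP: 0
RIV: 1  (via ALP)
VLY: 3  (via RIV)
JCT: 4  (via VLY)
LAR: 5  (via ALP)
NOR: 5  (via VLY)
BRV: 5  (via RIV)
TOR: 7  (via ALP)
FIR: 8  (via VLY)
PIN: 11  (via VLY)
Shortest route: ALP → RIV → VLY → PIN = $11.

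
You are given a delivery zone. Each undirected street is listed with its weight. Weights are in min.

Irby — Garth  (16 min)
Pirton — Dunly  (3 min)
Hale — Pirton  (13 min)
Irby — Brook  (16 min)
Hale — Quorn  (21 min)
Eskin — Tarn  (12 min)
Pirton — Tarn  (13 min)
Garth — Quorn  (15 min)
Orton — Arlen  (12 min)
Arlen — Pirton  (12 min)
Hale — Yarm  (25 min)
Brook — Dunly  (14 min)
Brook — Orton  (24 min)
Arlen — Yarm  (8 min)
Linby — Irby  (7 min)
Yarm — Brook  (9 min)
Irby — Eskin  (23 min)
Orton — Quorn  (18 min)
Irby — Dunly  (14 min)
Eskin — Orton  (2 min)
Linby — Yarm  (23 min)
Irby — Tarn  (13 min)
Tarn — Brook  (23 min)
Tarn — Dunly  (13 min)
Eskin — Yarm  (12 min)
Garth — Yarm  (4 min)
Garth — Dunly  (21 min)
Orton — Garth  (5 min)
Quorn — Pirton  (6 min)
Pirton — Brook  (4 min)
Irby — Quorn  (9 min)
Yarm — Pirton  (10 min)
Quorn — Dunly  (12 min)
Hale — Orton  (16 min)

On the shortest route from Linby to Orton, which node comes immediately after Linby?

Irby

Candidate routes:
Linby - Irby - Eskin - Orton: 7+23+2 = 32
Linby - Irby - Quorn - Orton: 7+9+18 = 34
Linby - Irby - Garth - Orton: 7+16+5 = 28
Linby - Yarm - Garth - Orton: 23+4+5 = 32
Cheapest is Linby - Irby - Garth - Orton at 28 min.
So from Linby the first move is to Irby.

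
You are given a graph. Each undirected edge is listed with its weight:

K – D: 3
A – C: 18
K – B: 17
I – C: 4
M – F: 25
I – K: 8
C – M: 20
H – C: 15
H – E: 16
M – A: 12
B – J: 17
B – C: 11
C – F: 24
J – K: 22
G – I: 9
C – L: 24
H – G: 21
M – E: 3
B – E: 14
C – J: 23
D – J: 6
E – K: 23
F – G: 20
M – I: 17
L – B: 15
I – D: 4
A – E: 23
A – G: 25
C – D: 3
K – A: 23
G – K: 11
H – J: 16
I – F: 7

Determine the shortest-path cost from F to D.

Running Dijkstra from F:
F: 0
I: 7  (via F)
C: 11  (via I)
D: 11  (via I)
Shortest route: F → I → D = 11.

11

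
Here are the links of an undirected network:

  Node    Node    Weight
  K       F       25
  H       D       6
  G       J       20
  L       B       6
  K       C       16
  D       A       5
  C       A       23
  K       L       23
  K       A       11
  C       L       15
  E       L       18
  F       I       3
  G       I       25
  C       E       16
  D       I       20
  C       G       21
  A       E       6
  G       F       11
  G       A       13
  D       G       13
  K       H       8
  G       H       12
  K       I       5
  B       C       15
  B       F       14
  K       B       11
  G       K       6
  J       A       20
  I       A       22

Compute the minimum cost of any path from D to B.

Settle nodes by increasing distance from D:
D: 0
A: 5  (via D)
H: 6  (via D)
E: 11  (via A)
G: 13  (via D)
K: 14  (via H)
I: 19  (via K)
F: 22  (via I)
B: 25  (via K)
Shortest route: D → H → K → B = 25.

25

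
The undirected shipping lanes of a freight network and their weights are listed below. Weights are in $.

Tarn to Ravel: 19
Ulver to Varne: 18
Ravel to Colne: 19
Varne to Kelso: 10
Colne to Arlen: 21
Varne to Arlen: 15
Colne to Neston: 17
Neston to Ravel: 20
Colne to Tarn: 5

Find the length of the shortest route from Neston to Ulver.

Compare a few routes:
Neston–Ravel–Colne–Arlen–Varne–Ulver: 20+19+21+15+18 = 93
Neston–Colne–Arlen–Varne–Ulver: 17+21+15+18 = 71
The minimum is $71 via Neston–Colne–Arlen–Varne–Ulver.

$71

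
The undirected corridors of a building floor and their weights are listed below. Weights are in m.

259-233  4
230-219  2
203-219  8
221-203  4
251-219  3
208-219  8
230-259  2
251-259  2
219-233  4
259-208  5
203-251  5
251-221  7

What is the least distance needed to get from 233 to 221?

13 m

Compare a few routes:
233 → 219 → 251 → 203 → 221: 4+3+5+4 = 16
233 → 259 → 251 → 221: 4+2+7 = 13
233 → 259 → 251 → 203 → 221: 4+2+5+4 = 15
233 → 219 → 251 → 221: 4+3+7 = 14
Cheapest is 233 → 259 → 251 → 221 at 13 m.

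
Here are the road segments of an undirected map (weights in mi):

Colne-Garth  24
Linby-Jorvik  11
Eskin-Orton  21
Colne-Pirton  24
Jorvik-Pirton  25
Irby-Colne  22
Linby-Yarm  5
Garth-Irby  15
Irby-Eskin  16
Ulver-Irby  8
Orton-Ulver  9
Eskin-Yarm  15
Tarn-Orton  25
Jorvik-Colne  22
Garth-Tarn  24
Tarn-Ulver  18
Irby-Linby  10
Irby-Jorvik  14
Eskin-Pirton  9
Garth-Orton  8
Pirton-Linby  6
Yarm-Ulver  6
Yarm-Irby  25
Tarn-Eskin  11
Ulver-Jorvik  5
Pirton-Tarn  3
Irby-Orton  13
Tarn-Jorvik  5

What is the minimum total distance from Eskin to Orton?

Running Dijkstra from Eskin:
Eskin: 0
Pirton: 9  (via Eskin)
Tarn: 11  (via Eskin)
Linby: 15  (via Pirton)
Yarm: 15  (via Eskin)
Irby: 16  (via Eskin)
Jorvik: 16  (via Tarn)
Orton: 21  (via Eskin)
Shortest route: Eskin → Orton = 21 mi.

21 mi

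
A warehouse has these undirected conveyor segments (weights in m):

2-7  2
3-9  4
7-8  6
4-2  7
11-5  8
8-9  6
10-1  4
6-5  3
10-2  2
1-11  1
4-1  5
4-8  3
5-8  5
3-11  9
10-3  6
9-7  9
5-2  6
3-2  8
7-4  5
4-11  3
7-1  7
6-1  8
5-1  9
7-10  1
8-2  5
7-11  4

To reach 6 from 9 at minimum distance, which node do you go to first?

Compare a few routes:
9 → 8 → 2 → 5 → 6: 6+5+6+3 = 20
9 → 3 → 2 → 5 → 6: 4+8+6+3 = 21
9 → 8 → 5 → 6: 6+5+3 = 14
9 → 7 → 2 → 5 → 6: 9+2+6+3 = 20
The minimum is 14 m via 9 → 8 → 5 → 6.
So from 9 the first move is to 8.

8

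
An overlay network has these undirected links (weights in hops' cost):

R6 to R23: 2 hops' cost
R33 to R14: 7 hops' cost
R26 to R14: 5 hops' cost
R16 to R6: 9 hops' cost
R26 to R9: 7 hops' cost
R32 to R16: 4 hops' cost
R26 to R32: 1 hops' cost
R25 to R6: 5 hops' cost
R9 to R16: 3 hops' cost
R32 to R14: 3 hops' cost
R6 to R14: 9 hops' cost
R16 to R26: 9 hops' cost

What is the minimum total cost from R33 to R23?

Running Dijkstra from R33:
R33: 0
R14: 7  (via R33)
R32: 10  (via R14)
R26: 11  (via R32)
R16: 14  (via R32)
R6: 16  (via R14)
R9: 17  (via R16)
R23: 18  (via R6)
Shortest route: R33–R14–R6–R23 = 18 hops' cost.

18 hops' cost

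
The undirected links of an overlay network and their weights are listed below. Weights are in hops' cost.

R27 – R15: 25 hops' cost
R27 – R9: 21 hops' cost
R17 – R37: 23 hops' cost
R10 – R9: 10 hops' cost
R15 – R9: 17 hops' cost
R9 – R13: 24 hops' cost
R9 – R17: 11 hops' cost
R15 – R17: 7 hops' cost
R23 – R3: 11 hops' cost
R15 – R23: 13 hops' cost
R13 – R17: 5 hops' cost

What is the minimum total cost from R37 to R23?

43 hops' cost

Shortest distances from R37:
R37: 0
R17: 23  (via R37)
R13: 28  (via R17)
R15: 30  (via R17)
R9: 34  (via R17)
R23: 43  (via R15)
Shortest route: R37 → R17 → R15 → R23 = 43 hops' cost.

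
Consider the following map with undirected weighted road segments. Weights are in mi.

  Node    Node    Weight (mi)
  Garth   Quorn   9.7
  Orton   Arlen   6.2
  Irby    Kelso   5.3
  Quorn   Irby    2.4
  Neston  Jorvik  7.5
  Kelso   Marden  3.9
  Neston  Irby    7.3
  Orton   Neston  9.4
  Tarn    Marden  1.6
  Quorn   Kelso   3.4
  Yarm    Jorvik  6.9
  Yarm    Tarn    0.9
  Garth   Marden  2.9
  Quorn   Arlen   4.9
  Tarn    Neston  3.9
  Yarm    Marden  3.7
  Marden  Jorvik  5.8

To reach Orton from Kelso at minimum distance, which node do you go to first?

Quorn

Candidate routes:
Kelso → Quorn → Arlen → Orton: 3.4+4.9+6.2 = 14.5
Kelso → Irby → Quorn → Arlen → Orton: 5.3+2.4+4.9+6.2 = 18.8
The minimum is 14.5 mi via Kelso → Quorn → Arlen → Orton.
So from Kelso the first move is to Quorn.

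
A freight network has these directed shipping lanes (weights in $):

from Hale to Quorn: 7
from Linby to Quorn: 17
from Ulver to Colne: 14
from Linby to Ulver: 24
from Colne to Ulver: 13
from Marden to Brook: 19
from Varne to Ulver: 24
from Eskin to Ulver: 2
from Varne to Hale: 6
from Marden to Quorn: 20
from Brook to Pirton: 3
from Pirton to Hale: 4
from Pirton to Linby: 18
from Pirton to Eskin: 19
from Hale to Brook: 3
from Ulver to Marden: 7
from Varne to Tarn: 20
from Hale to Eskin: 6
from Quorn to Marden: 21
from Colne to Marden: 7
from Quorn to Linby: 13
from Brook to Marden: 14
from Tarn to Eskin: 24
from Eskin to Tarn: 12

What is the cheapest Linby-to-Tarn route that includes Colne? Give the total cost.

Shortest Linby→Colne: Linby–Ulver–Colne = 38
Shortest Colne→Tarn: Colne–Marden–Brook–Pirton–Hale–Eskin–Tarn = 51
Total via Colne: 38 + 51 = $89.

$89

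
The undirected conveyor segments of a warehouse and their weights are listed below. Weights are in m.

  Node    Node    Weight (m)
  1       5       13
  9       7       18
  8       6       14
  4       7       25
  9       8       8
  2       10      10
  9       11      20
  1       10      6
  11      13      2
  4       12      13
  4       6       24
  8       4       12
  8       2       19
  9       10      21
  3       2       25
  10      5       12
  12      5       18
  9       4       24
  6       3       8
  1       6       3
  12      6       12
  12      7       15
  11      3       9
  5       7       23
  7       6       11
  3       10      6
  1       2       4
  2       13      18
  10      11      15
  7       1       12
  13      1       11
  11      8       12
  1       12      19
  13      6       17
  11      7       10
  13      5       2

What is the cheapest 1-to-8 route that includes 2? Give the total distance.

23 m

Best 1 to 2: 1 → 2 costing 4
Best 2 to 8: 2 → 8 costing 19
Total via 2: 4 + 19 = 23 m.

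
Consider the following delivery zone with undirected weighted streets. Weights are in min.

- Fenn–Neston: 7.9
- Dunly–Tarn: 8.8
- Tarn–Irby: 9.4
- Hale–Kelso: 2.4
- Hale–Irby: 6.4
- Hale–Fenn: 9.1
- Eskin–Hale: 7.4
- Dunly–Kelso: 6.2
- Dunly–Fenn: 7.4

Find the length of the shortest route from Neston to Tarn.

Compare a few routes:
Neston → Fenn → Hale → Irby → Tarn: 7.9+9.1+6.4+9.4 = 32.8
Neston → Fenn → Dunly → Tarn: 7.9+7.4+8.8 = 24.1
Neston → Fenn → Hale → Kelso → Dunly → Tarn: 7.9+9.1+2.4+6.2+8.8 = 34.4
Cheapest is Neston → Fenn → Dunly → Tarn at 24.1 min.

24.1 min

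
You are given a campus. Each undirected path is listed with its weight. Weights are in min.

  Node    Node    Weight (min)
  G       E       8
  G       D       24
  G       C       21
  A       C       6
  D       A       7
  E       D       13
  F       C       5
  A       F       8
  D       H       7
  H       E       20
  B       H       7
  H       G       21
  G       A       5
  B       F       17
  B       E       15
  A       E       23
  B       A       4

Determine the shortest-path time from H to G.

16 min

Compare a few routes:
H - G: 21 = 21
H - B - A - G: 7+4+5 = 16
H - D - A - G: 7+7+5 = 19
H - E - G: 20+8 = 28
The minimum is 16 min via H - B - A - G.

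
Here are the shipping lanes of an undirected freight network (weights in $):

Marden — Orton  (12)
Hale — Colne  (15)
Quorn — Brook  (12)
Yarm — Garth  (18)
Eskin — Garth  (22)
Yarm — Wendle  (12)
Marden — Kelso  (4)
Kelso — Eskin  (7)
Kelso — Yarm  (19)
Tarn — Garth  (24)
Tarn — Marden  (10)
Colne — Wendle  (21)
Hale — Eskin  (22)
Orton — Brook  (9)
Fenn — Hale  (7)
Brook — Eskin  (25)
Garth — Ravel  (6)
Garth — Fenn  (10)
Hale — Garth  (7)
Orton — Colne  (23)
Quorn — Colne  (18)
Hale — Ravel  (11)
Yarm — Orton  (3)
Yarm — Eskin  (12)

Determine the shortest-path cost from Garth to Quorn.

Settle nodes by increasing distance from Garth:
Garth: 0
Ravel: 6  (via Garth)
Hale: 7  (via Garth)
Fenn: 10  (via Garth)
Yarm: 18  (via Garth)
Orton: 21  (via Yarm)
Colne: 22  (via Hale)
Eskin: 22  (via Garth)
Tarn: 24  (via Garth)
Kelso: 29  (via Eskin)
Brook: 30  (via Orton)
Wendle: 30  (via Yarm)
Marden: 33  (via Orton)
Quorn: 40  (via Colne)
Shortest route: Garth–Hale–Colne–Quorn = $40.

$40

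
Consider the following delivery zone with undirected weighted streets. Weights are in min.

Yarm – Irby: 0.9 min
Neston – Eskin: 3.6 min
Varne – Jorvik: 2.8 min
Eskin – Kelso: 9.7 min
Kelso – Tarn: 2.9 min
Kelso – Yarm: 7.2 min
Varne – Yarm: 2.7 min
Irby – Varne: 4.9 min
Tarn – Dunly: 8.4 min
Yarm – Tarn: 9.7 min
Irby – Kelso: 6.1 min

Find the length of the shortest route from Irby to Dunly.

Settle nodes by increasing distance from Irby:
Irby: 0
Yarm: 0.9  (via Irby)
Varne: 3.6  (via Yarm)
Kelso: 6.1  (via Irby)
Jorvik: 6.4  (via Varne)
Tarn: 9  (via Kelso)
Eskin: 15.8  (via Kelso)
Dunly: 17.4  (via Tarn)
Shortest route: Irby–Kelso–Tarn–Dunly = 17.4 min.

17.4 min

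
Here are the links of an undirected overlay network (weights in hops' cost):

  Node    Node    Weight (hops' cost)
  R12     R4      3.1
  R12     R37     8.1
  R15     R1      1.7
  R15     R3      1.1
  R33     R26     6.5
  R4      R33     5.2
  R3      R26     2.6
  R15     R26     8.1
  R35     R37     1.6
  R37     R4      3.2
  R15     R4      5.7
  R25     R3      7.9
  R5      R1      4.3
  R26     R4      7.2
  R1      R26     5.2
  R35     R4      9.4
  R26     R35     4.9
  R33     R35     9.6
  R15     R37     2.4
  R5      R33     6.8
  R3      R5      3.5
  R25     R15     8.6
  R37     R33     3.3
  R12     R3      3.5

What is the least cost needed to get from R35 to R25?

12.6 hops' cost

Running Dijkstra from R35:
R35: 0
R37: 1.6  (via R35)
R15: 4  (via R37)
R4: 4.8  (via R37)
R26: 4.9  (via R35)
R33: 4.9  (via R37)
R3: 5.1  (via R15)
R1: 5.7  (via R15)
R12: 7.9  (via R4)
R5: 8.6  (via R3)
R25: 12.6  (via R15)
Shortest route: R35 → R37 → R15 → R25 = 12.6 hops' cost.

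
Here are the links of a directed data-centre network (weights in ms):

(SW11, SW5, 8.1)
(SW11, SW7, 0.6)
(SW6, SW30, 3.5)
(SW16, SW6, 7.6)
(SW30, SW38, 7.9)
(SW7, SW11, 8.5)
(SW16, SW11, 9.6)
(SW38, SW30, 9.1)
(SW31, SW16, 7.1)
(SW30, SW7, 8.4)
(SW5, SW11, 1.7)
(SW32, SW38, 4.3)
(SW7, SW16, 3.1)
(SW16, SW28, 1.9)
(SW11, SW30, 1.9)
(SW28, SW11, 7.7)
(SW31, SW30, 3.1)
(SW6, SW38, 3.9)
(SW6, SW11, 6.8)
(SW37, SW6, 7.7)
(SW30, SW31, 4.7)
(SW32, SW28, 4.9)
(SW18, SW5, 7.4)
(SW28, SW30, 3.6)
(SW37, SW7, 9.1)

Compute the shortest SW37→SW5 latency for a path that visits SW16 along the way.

29.9 ms

Shortest SW37→SW16: SW37–SW7–SW16 = 12.2
Best SW16 to SW5: SW16–SW11–SW5 costing 17.7
Total via SW16: 12.2 + 17.7 = 29.9 ms.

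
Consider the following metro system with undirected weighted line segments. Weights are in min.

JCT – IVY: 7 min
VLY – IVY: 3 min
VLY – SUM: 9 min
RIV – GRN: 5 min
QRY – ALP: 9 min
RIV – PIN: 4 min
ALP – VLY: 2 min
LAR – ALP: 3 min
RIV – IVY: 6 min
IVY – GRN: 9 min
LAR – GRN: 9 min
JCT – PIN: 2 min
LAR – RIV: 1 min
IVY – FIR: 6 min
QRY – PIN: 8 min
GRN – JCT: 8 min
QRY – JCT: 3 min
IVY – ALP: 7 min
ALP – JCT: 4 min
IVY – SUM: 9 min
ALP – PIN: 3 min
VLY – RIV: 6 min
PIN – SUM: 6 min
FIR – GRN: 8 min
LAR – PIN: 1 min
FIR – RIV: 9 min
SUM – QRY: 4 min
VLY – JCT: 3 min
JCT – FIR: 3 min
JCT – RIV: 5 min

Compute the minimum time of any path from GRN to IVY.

9 min

Enumerating some paths:
GRN → RIV → LAR → ALP → VLY → IVY: 5+1+3+2+3 = 14
GRN → IVY: 9 = 9
GRN → RIV → IVY: 5+6 = 11
GRN → RIV → VLY → IVY: 5+6+3 = 14
Cheapest is GRN → IVY at 9 min.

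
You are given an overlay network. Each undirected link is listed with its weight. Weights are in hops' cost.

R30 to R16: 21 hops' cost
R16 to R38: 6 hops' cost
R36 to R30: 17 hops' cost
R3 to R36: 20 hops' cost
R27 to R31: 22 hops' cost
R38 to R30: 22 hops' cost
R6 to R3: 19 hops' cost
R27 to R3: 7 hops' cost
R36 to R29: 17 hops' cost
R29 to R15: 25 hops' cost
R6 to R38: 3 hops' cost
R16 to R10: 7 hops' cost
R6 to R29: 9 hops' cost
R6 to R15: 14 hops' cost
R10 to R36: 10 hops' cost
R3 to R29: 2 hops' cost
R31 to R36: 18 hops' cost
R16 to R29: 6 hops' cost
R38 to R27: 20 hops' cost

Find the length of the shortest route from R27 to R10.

Candidate routes:
R27 → R3 → R29 → R16 → R10: 7+2+6+7 = 22
R27 → R3 → R29 → R36 → R10: 7+2+17+10 = 36
R27 → R38 → R16 → R10: 20+6+7 = 33
R27 → R3 → R29 → R6 → R38 → R16 → R10: 7+2+9+3+6+7 = 34
The minimum is 22 hops' cost via R27 → R3 → R29 → R16 → R10.

22 hops' cost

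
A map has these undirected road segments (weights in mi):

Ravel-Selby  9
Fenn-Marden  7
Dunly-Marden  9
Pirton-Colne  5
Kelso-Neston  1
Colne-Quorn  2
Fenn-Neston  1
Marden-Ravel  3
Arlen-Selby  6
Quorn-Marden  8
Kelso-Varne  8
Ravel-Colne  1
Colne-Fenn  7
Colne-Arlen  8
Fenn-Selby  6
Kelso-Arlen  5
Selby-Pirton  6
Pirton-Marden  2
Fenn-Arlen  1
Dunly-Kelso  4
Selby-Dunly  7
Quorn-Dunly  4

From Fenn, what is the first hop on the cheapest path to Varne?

Compare a few routes:
Fenn → Neston → Kelso → Varne: 1+1+8 = 10
Fenn → Arlen → Kelso → Varne: 1+5+8 = 14
Cheapest is Fenn → Neston → Kelso → Varne at 10 mi.
So from Fenn the first move is to Neston.

Neston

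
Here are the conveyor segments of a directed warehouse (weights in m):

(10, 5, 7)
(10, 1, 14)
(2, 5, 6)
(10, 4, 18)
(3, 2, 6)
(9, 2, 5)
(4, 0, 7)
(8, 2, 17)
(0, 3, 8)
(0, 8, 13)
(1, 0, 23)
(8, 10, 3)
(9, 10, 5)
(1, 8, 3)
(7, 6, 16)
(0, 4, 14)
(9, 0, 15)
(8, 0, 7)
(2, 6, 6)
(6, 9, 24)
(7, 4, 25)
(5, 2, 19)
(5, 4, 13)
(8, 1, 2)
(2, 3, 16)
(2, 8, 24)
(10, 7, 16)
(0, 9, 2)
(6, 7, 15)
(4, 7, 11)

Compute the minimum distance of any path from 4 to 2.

Compare a few routes:
4–0–9–2: 7+2+5 = 14
4–0–3–2: 7+8+6 = 21
Cheapest is 4–0–9–2 at 14 m.

14 m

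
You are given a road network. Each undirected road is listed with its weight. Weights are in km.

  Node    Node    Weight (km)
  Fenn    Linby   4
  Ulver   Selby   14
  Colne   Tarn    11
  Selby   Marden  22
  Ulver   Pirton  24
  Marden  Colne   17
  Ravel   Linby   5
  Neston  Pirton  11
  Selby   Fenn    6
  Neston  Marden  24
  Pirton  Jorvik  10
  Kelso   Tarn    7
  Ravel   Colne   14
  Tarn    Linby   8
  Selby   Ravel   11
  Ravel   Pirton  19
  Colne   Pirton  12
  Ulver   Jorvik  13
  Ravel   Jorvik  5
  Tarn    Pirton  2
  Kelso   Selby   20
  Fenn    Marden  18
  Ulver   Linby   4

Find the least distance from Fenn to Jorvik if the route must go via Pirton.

24 km

Best Fenn to Pirton: Fenn → Linby → Tarn → Pirton costing 14
Best Pirton to Jorvik: Pirton → Jorvik costing 10
Total via Pirton: 14 + 10 = 24 km.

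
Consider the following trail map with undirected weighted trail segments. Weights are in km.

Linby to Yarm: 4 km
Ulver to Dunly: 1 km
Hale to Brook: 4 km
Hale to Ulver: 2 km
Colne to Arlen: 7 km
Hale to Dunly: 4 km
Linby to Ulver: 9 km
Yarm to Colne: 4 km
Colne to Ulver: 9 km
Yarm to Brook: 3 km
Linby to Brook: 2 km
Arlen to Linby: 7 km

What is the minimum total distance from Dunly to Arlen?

16 km

Running Dijkstra from Dunly:
Dunly: 0
Ulver: 1  (via Dunly)
Hale: 3  (via Ulver)
Brook: 7  (via Hale)
Linby: 9  (via Brook)
Colne: 10  (via Ulver)
Yarm: 10  (via Brook)
Arlen: 16  (via Linby)
Shortest route: Dunly → Ulver → Hale → Brook → Linby → Arlen = 16 km.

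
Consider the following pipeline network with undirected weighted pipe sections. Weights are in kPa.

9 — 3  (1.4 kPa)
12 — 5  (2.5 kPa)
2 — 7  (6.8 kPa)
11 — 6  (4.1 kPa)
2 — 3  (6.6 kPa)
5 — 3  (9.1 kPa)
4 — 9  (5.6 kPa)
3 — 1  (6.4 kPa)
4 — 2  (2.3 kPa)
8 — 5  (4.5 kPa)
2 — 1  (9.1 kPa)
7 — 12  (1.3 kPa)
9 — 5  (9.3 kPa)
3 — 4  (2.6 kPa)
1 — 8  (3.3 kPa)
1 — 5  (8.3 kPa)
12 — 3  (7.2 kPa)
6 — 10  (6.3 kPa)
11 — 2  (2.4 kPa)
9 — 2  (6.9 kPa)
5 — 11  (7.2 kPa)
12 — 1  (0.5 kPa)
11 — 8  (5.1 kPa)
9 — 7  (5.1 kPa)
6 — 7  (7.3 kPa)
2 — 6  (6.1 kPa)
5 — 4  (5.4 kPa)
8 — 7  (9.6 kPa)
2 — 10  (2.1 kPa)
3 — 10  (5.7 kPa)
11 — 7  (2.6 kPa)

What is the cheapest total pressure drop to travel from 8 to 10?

Shortest distances from 8:
8: 0
1: 3.3  (via 8)
12: 3.8  (via 1)
5: 4.5  (via 8)
7: 5.1  (via 12)
11: 5.1  (via 8)
2: 7.5  (via 11)
6: 9.2  (via 11)
10: 9.6  (via 2)
Shortest route: 8 → 11 → 2 → 10 = 9.6 kPa.

9.6 kPa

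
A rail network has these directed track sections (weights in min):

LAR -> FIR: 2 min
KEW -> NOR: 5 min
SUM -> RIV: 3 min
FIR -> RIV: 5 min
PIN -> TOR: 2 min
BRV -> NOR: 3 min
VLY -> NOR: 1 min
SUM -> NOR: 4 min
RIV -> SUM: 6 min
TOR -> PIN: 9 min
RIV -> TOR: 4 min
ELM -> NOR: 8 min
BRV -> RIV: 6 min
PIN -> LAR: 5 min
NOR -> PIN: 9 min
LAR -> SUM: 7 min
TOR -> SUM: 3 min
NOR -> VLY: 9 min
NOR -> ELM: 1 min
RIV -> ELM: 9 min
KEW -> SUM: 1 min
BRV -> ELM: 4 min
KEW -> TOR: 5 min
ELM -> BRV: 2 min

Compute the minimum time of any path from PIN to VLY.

Running Dijkstra from PIN:
PIN: 0
TOR: 2  (via PIN)
SUM: 5  (via TOR)
LAR: 5  (via PIN)
FIR: 7  (via LAR)
RIV: 8  (via SUM)
NOR: 9  (via SUM)
ELM: 10  (via NOR)
BRV: 12  (via ELM)
VLY: 18  (via NOR)
Shortest route: PIN–TOR–SUM–NOR–VLY = 18 min.

18 min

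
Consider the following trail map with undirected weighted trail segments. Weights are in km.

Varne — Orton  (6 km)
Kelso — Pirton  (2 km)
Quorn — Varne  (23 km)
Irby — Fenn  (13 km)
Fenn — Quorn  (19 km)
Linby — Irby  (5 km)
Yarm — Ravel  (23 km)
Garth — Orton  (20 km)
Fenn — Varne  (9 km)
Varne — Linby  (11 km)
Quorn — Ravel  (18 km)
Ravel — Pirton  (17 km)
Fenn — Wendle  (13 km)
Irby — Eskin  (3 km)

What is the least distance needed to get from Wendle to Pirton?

Shortest distances from Wendle:
Wendle: 0
Fenn: 13  (via Wendle)
Varne: 22  (via Fenn)
Irby: 26  (via Fenn)
Orton: 28  (via Varne)
Eskin: 29  (via Irby)
Linby: 31  (via Irby)
Quorn: 32  (via Fenn)
Garth: 48  (via Orton)
Ravel: 50  (via Quorn)
Pirton: 67  (via Ravel)
Shortest route: Wendle–Fenn–Quorn–Ravel–Pirton = 67 km.

67 km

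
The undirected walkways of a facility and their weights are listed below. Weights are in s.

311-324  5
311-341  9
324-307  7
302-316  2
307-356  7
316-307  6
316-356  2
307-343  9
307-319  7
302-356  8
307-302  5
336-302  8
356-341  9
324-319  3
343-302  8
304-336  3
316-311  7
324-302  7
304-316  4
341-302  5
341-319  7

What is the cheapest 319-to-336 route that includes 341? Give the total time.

20 s

Shortest 319→341: 319–341 = 7
Shortest 341→336: 341–302–336 = 13
Total via 341: 7 + 13 = 20 s.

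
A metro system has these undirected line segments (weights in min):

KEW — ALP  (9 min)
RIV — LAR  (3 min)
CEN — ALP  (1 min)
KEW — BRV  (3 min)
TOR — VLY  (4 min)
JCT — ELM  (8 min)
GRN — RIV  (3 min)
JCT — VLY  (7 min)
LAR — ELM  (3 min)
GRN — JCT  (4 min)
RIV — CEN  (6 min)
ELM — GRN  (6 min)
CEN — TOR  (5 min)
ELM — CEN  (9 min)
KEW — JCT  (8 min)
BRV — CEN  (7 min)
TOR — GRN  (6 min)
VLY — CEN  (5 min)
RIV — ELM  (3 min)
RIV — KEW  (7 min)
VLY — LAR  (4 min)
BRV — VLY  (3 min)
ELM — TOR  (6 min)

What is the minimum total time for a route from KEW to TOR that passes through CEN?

Best KEW to CEN: KEW–BRV–CEN costing 10
Best CEN to TOR: CEN–TOR costing 5
Total via CEN: 10 + 5 = 15 min.

15 min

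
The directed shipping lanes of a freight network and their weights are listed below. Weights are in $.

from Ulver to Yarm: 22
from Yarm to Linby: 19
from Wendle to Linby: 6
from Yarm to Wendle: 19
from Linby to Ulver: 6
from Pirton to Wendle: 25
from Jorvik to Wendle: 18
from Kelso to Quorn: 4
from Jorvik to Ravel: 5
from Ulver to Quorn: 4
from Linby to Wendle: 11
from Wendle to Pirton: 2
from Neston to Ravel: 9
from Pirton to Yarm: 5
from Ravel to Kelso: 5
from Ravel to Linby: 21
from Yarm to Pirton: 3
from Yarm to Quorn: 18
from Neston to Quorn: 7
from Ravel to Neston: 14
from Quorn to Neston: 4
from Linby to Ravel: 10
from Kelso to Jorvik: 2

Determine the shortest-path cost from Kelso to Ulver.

Enumerating some paths:
Kelso–Jorvik–Wendle–Linby–Ulver: 2+18+6+6 = 32
Kelso–Jorvik–Wendle–Pirton–Yarm–Linby–Ulver: 2+18+2+5+19+6 = 52
Kelso–Jorvik–Ravel–Linby–Ulver: 2+5+21+6 = 34
Kelso–Quorn–Neston–Ravel–Linby–Ulver: 4+4+9+21+6 = 44
Cheapest is Kelso–Jorvik–Wendle–Linby–Ulver at $32.

$32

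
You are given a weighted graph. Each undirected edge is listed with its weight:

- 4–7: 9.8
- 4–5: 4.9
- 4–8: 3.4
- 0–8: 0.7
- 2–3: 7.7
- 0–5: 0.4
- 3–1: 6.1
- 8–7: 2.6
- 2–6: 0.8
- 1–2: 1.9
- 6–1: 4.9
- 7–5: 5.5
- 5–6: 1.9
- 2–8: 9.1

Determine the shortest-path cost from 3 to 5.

Enumerating some paths:
3–2–1–6–5: 7.7+1.9+4.9+1.9 = 16.4
3–2–6–5: 7.7+0.8+1.9 = 10.4
3–1–2–6–5: 6.1+1.9+0.8+1.9 = 10.7
3–1–6–5: 6.1+4.9+1.9 = 12.9
Cheapest is 3–2–6–5 at 10.4.

10.4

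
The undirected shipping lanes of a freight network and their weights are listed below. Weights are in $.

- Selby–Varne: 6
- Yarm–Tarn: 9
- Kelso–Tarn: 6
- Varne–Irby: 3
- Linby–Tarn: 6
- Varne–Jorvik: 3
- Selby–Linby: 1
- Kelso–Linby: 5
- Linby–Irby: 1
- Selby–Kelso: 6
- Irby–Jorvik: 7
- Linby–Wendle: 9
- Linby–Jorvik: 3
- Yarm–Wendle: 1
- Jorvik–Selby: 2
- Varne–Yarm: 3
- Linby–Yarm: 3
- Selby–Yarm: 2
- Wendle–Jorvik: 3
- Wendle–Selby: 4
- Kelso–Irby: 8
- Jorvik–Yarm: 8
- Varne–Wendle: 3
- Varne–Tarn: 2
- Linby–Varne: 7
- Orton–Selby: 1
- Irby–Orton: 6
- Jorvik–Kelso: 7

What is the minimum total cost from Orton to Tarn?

$8

Running Dijkstra from Orton:
Orton: 0
Selby: 1  (via Orton)
Linby: 2  (via Selby)
Yarm: 3  (via Selby)
Jorvik: 3  (via Selby)
Irby: 3  (via Linby)
Wendle: 4  (via Yarm)
Varne: 6  (via Yarm)
Kelso: 7  (via Selby)
Tarn: 8  (via Linby)
Shortest route: Orton → Selby → Linby → Tarn = $8.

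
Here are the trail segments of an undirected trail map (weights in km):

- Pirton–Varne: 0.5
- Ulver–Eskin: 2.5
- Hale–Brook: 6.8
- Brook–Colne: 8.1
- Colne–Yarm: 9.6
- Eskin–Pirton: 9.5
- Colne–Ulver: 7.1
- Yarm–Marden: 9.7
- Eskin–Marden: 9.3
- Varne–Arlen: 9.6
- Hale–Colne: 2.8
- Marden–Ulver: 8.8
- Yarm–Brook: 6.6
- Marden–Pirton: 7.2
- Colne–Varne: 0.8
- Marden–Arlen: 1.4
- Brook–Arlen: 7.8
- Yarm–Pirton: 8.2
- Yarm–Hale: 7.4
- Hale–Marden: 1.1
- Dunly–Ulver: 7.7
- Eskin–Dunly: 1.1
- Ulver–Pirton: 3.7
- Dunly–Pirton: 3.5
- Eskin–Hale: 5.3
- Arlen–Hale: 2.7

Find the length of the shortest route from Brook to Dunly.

Enumerating some paths:
Brook–Hale–Colne–Varne–Pirton–Dunly: 6.8+2.8+0.8+0.5+3.5 = 14.4
Brook–Colne–Varne–Pirton–Dunly: 8.1+0.8+0.5+3.5 = 12.9
Brook–Hale–Eskin–Dunly: 6.8+5.3+1.1 = 13.2
The minimum is 12.9 km via Brook–Colne–Varne–Pirton–Dunly.

12.9 km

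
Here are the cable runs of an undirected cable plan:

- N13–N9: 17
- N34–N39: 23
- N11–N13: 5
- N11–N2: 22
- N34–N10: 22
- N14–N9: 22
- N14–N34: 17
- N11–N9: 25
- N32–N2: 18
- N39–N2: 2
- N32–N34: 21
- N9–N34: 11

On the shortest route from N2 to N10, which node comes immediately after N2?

N39

Enumerating some paths:
N2–N39–N34–N10: 2+23+22 = 47
N2–N32–N34–N10: 18+21+22 = 61
The minimum is 47 via N2–N39–N34–N10.
So from N2 the first move is to N39.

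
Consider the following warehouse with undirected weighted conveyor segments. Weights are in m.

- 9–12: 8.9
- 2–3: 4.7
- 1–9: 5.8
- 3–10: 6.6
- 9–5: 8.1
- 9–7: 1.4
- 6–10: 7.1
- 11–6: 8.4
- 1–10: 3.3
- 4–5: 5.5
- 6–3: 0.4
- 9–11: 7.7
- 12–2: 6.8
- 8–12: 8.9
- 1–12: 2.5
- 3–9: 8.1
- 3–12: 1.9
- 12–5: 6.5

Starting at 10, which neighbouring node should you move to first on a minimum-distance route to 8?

Compare a few routes:
10–1–12–8: 3.3+2.5+8.9 = 14.7
10–3–12–8: 6.6+1.9+8.9 = 17.4
10–6–3–12–8: 7.1+0.4+1.9+8.9 = 18.3
The minimum is 14.7 m via 10–1–12–8.
So from 10 the first move is to 1.

1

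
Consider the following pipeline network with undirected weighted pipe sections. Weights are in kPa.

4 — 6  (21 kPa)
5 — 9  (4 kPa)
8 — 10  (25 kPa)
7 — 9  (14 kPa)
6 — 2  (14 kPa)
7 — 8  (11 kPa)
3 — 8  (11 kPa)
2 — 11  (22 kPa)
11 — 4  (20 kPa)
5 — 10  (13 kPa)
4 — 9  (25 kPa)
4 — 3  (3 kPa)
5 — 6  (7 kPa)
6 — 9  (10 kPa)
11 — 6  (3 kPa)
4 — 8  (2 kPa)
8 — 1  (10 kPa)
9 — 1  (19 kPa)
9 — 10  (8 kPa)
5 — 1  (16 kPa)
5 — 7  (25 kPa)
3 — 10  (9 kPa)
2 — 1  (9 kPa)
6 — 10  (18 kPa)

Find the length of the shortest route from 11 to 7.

27 kPa

Settle nodes by increasing distance from 11:
11: 0
6: 3  (via 11)
5: 10  (via 6)
9: 13  (via 6)
2: 17  (via 6)
4: 20  (via 11)
10: 21  (via 6)
8: 22  (via 4)
3: 23  (via 4)
1: 26  (via 5)
7: 27  (via 9)
Shortest route: 11–6–9–7 = 27 kPa.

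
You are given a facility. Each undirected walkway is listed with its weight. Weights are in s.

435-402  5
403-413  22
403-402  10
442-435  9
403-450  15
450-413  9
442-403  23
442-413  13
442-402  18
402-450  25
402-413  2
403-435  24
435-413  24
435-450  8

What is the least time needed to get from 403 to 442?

Shortest distances from 403:
403: 0
402: 10  (via 403)
413: 12  (via 402)
450: 15  (via 403)
435: 15  (via 402)
442: 23  (via 403)
Shortest route: 403 → 442 = 23 s.

23 s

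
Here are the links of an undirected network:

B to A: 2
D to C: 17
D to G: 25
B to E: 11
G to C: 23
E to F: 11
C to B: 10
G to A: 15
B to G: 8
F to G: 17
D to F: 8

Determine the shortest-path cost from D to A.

29

Settle nodes by increasing distance from D:
D: 0
F: 8  (via D)
C: 17  (via D)
E: 19  (via F)
G: 25  (via D)
B: 27  (via C)
A: 29  (via B)
Shortest route: D–C–B–A = 29.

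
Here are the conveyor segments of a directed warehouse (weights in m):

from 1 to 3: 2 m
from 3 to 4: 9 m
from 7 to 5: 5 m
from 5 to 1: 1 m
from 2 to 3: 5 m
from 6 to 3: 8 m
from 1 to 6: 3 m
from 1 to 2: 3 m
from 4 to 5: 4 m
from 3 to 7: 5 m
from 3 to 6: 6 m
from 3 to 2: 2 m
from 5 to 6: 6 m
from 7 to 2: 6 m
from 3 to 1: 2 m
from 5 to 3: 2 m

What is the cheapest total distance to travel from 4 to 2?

8 m

Compare a few routes:
4 - 5 - 1 - 3 - 2: 4+1+2+2 = 9
4 - 5 - 1 - 2: 4+1+3 = 8
4 - 5 - 3 - 1 - 2: 4+2+2+3 = 11
Cheapest is 4 - 5 - 1 - 2 at 8 m.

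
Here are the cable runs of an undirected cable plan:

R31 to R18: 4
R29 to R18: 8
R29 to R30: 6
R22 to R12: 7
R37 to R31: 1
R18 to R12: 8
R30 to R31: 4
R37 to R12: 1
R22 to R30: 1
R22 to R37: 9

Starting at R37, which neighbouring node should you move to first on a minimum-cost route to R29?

Compare a few routes:
R37 - R31 - R30 - R29: 1+4+6 = 11
R37 - R31 - R18 - R29: 1+4+8 = 13
R37 - R12 - R22 - R30 - R29: 1+7+1+6 = 15
Cheapest is R37 - R31 - R30 - R29 at 11.
So from R37 the first move is to R31.

R31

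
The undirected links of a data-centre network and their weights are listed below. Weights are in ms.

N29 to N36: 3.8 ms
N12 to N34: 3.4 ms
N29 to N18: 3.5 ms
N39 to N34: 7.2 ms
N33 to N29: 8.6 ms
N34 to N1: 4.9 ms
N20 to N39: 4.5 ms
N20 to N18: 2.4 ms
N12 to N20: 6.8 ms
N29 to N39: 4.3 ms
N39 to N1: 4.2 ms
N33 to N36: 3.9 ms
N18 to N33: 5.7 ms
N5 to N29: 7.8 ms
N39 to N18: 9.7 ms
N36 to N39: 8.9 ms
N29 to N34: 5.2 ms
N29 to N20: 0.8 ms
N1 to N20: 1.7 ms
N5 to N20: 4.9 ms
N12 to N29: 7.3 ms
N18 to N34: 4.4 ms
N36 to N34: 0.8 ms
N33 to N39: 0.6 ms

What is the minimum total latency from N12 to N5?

11.7 ms

Enumerating some paths:
N12 → N34 → N29 → N20 → N5: 3.4+5.2+0.8+4.9 = 14.3
N12 → N29 → N20 → N5: 7.3+0.8+4.9 = 13
N12 → N34 → N36 → N29 → N20 → N5: 3.4+0.8+3.8+0.8+4.9 = 13.7
N12 → N20 → N5: 6.8+4.9 = 11.7
Cheapest is N12 → N20 → N5 at 11.7 ms.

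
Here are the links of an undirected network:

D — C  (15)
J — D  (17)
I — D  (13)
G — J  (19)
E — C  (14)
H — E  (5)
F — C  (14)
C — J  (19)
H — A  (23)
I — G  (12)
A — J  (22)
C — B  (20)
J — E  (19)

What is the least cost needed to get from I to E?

42

Enumerating some paths:
I–G–J–E: 12+19+19 = 50
I–D–C–E: 13+15+14 = 42
I–D–J–C–E: 13+17+19+14 = 63
I–D–J–E: 13+17+19 = 49
The minimum is 42 via I–D–C–E.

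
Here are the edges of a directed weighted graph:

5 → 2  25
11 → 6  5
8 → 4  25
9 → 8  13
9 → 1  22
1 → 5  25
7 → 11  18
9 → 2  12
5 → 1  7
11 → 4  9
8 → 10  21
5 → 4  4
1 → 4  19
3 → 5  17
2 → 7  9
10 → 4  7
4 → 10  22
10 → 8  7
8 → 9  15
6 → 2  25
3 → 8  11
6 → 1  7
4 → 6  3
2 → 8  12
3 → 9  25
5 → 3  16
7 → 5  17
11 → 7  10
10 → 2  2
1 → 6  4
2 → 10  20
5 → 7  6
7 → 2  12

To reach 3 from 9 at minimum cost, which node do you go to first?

Enumerating some paths:
9 → 8 → 10 → 2 → 7 → 5 → 3: 13+21+2+9+17+16 = 78
9 → 8 → 4 → 6 → 1 → 5 → 3: 13+25+3+7+25+16 = 89
9 → 2 → 7 → 5 → 3: 12+9+17+16 = 54
9 → 1 → 5 → 3: 22+25+16 = 63
The minimum is 54 via 9 → 2 → 7 → 5 → 3.
So from 9 the first move is to 2.

2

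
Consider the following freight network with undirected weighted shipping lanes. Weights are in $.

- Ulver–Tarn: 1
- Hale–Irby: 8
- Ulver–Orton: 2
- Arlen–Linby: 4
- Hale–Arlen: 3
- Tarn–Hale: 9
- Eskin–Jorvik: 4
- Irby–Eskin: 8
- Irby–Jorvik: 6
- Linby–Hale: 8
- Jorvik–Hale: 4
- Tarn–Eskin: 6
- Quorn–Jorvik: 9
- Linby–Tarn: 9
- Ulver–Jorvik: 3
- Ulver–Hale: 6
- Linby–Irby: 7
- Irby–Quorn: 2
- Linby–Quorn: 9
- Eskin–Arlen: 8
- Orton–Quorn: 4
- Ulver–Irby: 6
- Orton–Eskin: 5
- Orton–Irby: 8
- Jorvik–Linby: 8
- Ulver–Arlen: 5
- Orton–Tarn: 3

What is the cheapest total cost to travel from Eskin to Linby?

$12

Settle nodes by increasing distance from Eskin:
Eskin: 0
Jorvik: 4  (via Eskin)
Orton: 5  (via Eskin)
Tarn: 6  (via Eskin)
Ulver: 7  (via Jorvik)
Arlen: 8  (via Eskin)
Irby: 8  (via Eskin)
Hale: 8  (via Jorvik)
Quorn: 9  (via Orton)
Linby: 12  (via Jorvik)
Shortest route: Eskin–Jorvik–Linby = $12.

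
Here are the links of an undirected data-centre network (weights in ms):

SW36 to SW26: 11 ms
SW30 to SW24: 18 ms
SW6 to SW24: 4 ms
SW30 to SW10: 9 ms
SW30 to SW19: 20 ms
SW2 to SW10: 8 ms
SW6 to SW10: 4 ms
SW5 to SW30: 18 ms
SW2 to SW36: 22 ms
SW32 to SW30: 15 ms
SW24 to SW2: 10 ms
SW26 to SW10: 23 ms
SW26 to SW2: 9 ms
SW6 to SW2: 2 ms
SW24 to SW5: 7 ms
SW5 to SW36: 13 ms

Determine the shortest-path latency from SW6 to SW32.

Shortest distances from SW6:
SW6: 0
SW2: 2  (via SW6)
SW24: 4  (via SW6)
SW10: 4  (via SW6)
SW26: 11  (via SW2)
SW5: 11  (via SW24)
SW30: 13  (via SW10)
SW36: 22  (via SW26)
SW32: 28  (via SW30)
Shortest route: SW6–SW10–SW30–SW32 = 28 ms.

28 ms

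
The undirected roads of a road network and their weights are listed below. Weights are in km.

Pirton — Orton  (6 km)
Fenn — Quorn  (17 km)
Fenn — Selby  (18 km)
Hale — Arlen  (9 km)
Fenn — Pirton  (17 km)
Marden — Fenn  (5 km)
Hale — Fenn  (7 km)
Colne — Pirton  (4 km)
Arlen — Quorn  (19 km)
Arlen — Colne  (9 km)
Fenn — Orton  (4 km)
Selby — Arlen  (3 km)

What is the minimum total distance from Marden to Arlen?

21 km

Settle nodes by increasing distance from Marden:
Marden: 0
Fenn: 5  (via Marden)
Orton: 9  (via Fenn)
Hale: 12  (via Fenn)
Pirton: 15  (via Orton)
Colne: 19  (via Pirton)
Arlen: 21  (via Hale)
Shortest route: Marden–Fenn–Hale–Arlen = 21 km.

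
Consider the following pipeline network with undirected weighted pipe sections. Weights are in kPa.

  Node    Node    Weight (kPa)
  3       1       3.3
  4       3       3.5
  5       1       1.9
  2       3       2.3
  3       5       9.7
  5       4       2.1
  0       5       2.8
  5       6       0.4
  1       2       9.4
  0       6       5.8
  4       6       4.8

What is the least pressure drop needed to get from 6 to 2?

7.9 kPa

Enumerating some paths:
6 - 5 - 4 - 3 - 2: 0.4+2.1+3.5+2.3 = 8.3
6 - 5 - 1 - 3 - 2: 0.4+1.9+3.3+2.3 = 7.9
The minimum is 7.9 kPa via 6 - 5 - 1 - 3 - 2.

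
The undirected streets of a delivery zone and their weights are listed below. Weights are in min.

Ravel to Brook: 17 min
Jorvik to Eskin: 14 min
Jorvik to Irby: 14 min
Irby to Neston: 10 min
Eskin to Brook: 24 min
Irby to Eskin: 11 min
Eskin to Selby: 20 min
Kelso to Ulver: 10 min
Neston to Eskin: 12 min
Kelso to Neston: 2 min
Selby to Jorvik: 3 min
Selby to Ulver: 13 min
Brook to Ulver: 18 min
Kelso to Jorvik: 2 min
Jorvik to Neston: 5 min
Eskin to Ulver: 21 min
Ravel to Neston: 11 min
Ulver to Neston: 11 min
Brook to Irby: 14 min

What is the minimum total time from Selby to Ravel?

18 min

Compare a few routes:
Selby → Jorvik → Neston → Ravel: 3+5+11 = 19
Selby → Jorvik → Kelso → Neston → Ravel: 3+2+2+11 = 18
The minimum is 18 min via Selby → Jorvik → Kelso → Neston → Ravel.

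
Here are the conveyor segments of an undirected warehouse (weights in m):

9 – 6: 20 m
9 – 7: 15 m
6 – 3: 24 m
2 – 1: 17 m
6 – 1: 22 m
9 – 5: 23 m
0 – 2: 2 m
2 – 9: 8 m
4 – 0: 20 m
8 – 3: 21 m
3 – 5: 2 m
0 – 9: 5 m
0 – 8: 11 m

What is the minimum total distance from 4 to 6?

45 m

Enumerating some paths:
4 - 0 - 9 - 6: 20+5+20 = 45
4 - 0 - 2 - 9 - 6: 20+2+8+20 = 50
The minimum is 45 m via 4 - 0 - 9 - 6.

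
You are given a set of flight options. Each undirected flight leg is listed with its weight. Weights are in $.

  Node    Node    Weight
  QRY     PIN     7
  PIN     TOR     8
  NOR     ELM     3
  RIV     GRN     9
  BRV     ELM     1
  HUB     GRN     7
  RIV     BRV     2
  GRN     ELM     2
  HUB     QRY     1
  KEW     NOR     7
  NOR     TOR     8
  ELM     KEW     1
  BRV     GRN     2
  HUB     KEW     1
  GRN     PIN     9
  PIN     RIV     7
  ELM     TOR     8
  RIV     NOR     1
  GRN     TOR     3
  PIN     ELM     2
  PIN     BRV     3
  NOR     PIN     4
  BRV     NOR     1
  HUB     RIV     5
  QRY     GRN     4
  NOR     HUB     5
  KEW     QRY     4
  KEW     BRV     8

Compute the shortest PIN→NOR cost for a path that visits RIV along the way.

Shortest PIN→RIV: PIN → BRV → RIV = 5
Shortest RIV→NOR: RIV → NOR = 1
Total via RIV: 5 + 1 = $6.

$6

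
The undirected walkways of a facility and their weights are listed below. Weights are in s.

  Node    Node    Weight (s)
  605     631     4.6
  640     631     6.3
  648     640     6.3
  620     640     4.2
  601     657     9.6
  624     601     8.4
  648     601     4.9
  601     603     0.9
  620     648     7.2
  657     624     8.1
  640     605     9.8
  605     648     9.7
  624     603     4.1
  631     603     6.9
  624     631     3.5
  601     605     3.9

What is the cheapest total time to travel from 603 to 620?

Settle nodes by increasing distance from 603:
603: 0
601: 0.9  (via 603)
624: 4.1  (via 603)
605: 4.8  (via 601)
648: 5.8  (via 601)
631: 6.9  (via 603)
657: 10.5  (via 601)
640: 12.1  (via 648)
620: 13  (via 648)
Shortest route: 603–601–648–620 = 13 s.

13 s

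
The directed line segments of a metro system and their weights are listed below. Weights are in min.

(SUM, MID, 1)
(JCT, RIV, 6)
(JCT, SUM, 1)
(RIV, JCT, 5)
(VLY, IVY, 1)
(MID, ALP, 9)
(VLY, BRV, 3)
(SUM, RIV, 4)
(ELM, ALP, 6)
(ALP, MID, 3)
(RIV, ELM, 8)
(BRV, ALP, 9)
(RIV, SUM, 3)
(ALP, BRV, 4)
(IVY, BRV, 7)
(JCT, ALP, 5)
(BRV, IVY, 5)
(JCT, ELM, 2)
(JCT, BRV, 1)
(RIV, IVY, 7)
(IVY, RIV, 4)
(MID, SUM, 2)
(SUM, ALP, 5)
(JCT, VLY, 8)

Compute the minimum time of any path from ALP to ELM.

Running Dijkstra from ALP:
ALP: 0
MID: 3  (via ALP)
BRV: 4  (via ALP)
SUM: 5  (via MID)
RIV: 9  (via SUM)
IVY: 9  (via BRV)
JCT: 14  (via RIV)
ELM: 16  (via JCT)
Shortest route: ALP → MID → SUM → RIV → JCT → ELM = 16 min.

16 min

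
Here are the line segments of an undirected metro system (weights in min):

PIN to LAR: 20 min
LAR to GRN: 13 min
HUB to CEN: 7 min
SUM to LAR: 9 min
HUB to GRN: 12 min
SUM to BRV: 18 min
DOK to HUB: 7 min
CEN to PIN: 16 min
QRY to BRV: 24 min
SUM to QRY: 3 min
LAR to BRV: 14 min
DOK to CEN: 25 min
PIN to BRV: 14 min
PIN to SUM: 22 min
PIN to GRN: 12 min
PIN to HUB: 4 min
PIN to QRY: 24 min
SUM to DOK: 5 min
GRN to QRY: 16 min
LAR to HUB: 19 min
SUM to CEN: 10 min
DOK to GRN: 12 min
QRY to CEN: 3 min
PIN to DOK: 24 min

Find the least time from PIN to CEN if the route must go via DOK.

Shortest PIN→DOK: PIN–HUB–DOK = 11
Best DOK to CEN: DOK–SUM–QRY–CEN costing 11
Total via DOK: 11 + 11 = 22 min.

22 min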